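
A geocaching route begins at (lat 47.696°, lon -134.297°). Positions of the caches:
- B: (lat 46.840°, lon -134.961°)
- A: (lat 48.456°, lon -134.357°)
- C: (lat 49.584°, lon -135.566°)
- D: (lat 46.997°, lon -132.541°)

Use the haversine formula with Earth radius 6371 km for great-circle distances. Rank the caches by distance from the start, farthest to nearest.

C, D, B, A

Distance from the start at (lat 47.696°, lon -134.297°) to each:
C (lat 49.584°, lon -135.566°): 229.7 km
D (lat 46.997°, lon -132.541°): 153.4 km
B (lat 46.840°, lon -134.961°): 107.6 km
A (lat 48.456°, lon -134.357°): 84.6 km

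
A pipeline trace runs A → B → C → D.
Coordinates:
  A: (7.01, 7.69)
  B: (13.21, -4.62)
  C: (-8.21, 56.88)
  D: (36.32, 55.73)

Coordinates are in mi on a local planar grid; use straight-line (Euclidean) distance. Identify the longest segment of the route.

Leg distances:
A→B: 13.8 mi
B→C: 65.1 mi
C→D: 44.5 mi
The longest leg is B–C at 65.1 mi.

B–C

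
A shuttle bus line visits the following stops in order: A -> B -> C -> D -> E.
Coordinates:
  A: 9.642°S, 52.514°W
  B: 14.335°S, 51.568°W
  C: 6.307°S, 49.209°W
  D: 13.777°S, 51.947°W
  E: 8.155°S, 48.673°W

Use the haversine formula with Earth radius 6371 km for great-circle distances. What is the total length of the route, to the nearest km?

3064 km

Leg distances:
A→B: 531.9 km  (cumulative 531.9 km)
B→C: 929.2 km  (cumulative 1461.0 km)
C→D: 883.0 km  (cumulative 2344.0 km)
D→E: 720.0 km  (cumulative 3064.0 km)
Total route length ≈ 3064 km.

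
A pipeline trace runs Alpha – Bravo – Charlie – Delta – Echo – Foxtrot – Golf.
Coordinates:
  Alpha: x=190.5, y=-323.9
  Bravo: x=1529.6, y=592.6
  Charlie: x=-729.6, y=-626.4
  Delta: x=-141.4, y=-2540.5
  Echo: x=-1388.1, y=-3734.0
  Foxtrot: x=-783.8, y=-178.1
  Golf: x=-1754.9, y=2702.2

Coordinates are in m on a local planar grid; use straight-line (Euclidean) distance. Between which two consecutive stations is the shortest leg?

Alpha–Bravo

Leg distances:
Alpha→Bravo: 1622.7 m
Bravo→Charlie: 2567.1 m
Charlie→Delta: 2002.4 m
Delta→Echo: 1725.9 m
Echo→Foxtrot: 3606.9 m
Foxtrot→Golf: 3039.6 m
The shortest leg is Alpha–Bravo at 1622.7 m.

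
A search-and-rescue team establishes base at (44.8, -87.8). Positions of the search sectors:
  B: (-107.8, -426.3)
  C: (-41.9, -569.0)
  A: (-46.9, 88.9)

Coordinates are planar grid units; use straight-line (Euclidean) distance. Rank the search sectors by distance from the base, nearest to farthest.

A, B, C

Distance from the base at (44.8, -87.8) to each:
A (-46.9, 88.9): 199.1
B (-107.8, -426.3): 371.3
C (-41.9, -569.0): 488.9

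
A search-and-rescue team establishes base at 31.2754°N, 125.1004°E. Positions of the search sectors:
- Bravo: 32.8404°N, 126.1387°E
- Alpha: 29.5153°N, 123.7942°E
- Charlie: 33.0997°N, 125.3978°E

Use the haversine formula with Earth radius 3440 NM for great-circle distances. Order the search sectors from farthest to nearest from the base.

Distance from the base at 31.2754°N, 125.1004°E to each:
Alpha 29.5153°N, 123.7942°E: 125.5 NM
Charlie 33.0997°N, 125.3978°E: 110.6 NM
Bravo 32.8404°N, 126.1387°E: 107.8 NM

Alpha, Charlie, Bravo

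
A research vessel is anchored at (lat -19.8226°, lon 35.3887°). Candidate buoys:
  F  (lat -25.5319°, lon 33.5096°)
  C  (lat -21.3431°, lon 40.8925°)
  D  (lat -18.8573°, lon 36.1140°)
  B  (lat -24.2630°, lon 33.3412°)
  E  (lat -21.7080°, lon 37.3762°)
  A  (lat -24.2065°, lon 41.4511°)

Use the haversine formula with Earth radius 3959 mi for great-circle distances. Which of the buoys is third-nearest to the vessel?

B

Distances from the vessel ((lat -19.8226°, lon 35.3887°)):
D: 81.8 mi
E: 182.9 mi
B: 333.7 mi
C: 371.2 mi
F: 412.3 mi
A: 492.4 mi
The third-nearest is B at 333.7 mi.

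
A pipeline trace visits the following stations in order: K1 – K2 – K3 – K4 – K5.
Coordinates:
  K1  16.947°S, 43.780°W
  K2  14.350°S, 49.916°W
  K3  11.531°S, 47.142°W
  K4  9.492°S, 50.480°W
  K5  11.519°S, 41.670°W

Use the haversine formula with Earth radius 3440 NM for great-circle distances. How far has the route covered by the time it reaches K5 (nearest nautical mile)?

Leg distances:
K1→K2: 387.5 NM  (cumulative 387.5 NM)
K2→K3: 234.5 NM  (cumulative 621.9 NM)
K3→K4: 232.0 NM  (cumulative 853.9 NM)
K4→K5: 534.1 NM  (cumulative 1388.0 NM)
Cumulative distance at K5 ≈ 1388 NM.

1388 NM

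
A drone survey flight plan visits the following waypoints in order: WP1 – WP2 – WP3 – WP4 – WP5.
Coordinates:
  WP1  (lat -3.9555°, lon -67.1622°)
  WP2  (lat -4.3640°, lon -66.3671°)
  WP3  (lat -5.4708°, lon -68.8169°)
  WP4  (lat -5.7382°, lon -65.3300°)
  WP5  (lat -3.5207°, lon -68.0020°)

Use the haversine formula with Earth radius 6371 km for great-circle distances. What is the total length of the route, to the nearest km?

1170 km

Leg distances:
WP1→WP2: 99.2 km  (cumulative 99.2 km)
WP2→WP3: 298.0 km  (cumulative 397.2 km)
WP3→WP4: 387.0 km  (cumulative 784.2 km)
WP4→WP5: 385.3 km  (cumulative 1169.5 km)
Total route length ≈ 1170 km.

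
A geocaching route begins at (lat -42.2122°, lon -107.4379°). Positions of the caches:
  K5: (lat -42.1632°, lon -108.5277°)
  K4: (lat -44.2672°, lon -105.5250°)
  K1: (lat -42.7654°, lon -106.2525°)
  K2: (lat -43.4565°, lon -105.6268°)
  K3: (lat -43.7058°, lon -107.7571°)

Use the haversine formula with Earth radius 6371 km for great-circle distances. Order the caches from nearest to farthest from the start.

Distance from the start at (lat -42.2122°, lon -107.4379°) to each:
K5 (lat -42.1632°, lon -108.5277°): 90.0 km
K1 (lat -42.7654°, lon -106.2525°): 115.0 km
K3 (lat -43.7058°, lon -107.7571°): 168.1 km
K2 (lat -43.4565°, lon -105.6268°): 202.4 km
K4 (lat -44.2672°, lon -105.5250°): 276.1 km

K5, K1, K3, K2, K4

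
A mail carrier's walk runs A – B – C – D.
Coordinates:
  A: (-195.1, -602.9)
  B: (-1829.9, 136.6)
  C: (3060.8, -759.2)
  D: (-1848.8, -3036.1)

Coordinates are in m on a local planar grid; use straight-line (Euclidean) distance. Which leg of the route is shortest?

Leg distances:
A→B: 1794.3 m
B→C: 4972.1 m
C→D: 5411.9 m
The shortest leg is A–B at 1794.3 m.

A–B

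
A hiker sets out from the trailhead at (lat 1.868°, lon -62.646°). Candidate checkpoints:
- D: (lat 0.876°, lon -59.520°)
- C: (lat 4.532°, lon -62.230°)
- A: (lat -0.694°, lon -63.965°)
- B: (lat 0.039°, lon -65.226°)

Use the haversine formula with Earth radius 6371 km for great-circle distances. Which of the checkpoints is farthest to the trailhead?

D

Distance to each, sorted:
D: 364.6 km
B: 351.6 km
A: 320.4 km
C: 299.8 km
The farthest is D at 364.6 km.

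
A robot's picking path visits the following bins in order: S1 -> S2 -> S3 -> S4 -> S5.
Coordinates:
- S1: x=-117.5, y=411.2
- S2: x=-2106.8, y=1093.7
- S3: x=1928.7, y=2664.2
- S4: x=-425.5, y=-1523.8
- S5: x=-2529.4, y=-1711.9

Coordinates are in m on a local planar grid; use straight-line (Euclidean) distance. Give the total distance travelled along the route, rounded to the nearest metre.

13350 m

Leg distances:
S1→S2: 2103.1 m  (cumulative 2103.1 m)
S2→S3: 4330.3 m  (cumulative 6433.4 m)
S3→S4: 4804.3 m  (cumulative 11237.8 m)
S4→S5: 2112.3 m  (cumulative 13350.1 m)
Total route length ≈ 13350 m.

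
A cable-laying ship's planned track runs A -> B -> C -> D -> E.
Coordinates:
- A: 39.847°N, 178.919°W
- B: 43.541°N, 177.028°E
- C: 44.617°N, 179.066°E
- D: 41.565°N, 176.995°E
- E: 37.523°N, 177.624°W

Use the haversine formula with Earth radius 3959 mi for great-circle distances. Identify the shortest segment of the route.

Leg distances:
A→B: 329.9 mi
B→C: 125.5 mi
C→D: 235.3 mi
D→E: 400.1 mi
The shortest leg is B–C at 125.5 mi.

B–C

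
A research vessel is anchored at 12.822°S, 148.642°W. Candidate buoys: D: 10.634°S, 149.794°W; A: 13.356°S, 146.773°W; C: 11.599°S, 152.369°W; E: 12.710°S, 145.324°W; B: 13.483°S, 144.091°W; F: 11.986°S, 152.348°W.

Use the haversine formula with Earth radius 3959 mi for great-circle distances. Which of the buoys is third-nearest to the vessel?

Distance to each, sorted:
A: 131.1 mi
D: 170.1 mi
E: 223.7 mi
F: 256.7 mi
C: 265.5 mi
B: 309.6 mi
The third-nearest is E at 223.7 mi.

E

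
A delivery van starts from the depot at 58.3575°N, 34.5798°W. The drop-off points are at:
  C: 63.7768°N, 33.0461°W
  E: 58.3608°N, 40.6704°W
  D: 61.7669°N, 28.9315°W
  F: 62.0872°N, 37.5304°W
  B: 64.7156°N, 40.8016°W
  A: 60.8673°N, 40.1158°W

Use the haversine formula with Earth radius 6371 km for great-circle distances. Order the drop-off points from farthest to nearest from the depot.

Distances from the depot:
B 64.7156°N, 40.8016°W: 779.2 km
C 63.7768°N, 33.0461°W: 608.2 km
D 61.7669°N, 28.9315°W: 491.5 km
F 62.0872°N, 37.5304°W: 445.5 km
A 60.8673°N, 40.1158°W: 417.9 km
E 58.3608°N, 40.6704°W: 355.2 km

B, C, D, F, A, E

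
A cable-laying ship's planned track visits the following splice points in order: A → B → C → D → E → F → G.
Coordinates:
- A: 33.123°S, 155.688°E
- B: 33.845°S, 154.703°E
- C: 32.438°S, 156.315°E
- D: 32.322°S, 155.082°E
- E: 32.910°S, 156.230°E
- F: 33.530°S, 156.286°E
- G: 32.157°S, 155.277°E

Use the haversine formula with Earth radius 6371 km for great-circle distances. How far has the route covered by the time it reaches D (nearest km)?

455 km

Leg distances:
A→B: 121.6 km  (cumulative 121.6 km)
B→C: 216.8 km  (cumulative 338.4 km)
C→D: 116.5 km  (cumulative 454.9 km)
Cumulative distance at D ≈ 455 km.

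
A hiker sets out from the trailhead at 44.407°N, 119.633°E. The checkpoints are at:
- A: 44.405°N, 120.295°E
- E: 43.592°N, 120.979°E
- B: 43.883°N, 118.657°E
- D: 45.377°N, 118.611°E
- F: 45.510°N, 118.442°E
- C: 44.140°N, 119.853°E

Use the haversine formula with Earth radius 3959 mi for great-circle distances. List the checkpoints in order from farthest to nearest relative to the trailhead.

Distance from the trailhead at 44.407°N, 119.633°E to each:
F 45.510°N, 118.442°E: 95.9 mi
E 43.592°N, 120.979°E: 87.4 mi
D 45.377°N, 118.611°E: 83.6 mi
B 43.883°N, 118.657°E: 60.4 mi
A 44.405°N, 120.295°E: 32.7 mi
C 44.140°N, 119.853°E: 21.4 mi

F, E, D, B, A, C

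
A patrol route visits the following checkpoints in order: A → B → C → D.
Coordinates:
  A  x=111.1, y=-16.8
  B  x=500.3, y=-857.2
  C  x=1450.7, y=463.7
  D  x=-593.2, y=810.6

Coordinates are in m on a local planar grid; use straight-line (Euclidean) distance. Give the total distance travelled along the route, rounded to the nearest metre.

4627 m

Leg distances:
A→B: 926.1 m  (cumulative 926.1 m)
B→C: 1627.3 m  (cumulative 2553.4 m)
C→D: 2073.1 m  (cumulative 4626.6 m)
Total route length ≈ 4627 m.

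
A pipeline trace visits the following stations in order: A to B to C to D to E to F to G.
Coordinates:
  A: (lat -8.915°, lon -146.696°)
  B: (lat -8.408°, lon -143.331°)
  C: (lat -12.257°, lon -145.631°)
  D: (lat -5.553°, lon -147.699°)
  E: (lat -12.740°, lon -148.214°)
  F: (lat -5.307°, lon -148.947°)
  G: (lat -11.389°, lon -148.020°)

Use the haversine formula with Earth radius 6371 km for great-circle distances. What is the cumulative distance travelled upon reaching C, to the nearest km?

Leg distances:
A→B: 374.2 km  (cumulative 374.2 km)
B→C: 496.4 km  (cumulative 870.6 km)
Cumulative distance at C ≈ 871 km.

871 km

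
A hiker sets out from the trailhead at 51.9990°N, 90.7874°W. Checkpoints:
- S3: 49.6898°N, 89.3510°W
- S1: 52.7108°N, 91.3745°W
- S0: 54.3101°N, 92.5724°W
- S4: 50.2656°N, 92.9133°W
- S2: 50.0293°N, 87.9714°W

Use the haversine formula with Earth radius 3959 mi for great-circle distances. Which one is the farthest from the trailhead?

Distance to each, sorted:
S2: 183.0 mi
S0: 176.0 mi
S3: 171.4 mi
S4: 151.1 mi
S1: 55.1 mi
The farthest is S2 at 183.0 mi.

S2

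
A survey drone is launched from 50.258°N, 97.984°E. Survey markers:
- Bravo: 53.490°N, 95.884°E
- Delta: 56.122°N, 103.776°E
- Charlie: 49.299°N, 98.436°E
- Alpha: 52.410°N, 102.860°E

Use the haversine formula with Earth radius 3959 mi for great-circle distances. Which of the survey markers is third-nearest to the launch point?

Alpha

Distances from the launch point (50.258°N, 97.984°E):
Charlie: 69.3 mi
Bravo: 240.6 mi
Alpha: 257.6 mi
Delta: 470.5 mi
The third-nearest is Alpha at 257.6 mi.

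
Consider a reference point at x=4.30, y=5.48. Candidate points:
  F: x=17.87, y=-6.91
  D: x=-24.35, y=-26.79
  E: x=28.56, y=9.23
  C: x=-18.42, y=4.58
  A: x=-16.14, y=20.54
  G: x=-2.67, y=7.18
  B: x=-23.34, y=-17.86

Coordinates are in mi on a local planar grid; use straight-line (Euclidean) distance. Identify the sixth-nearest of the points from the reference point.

Distances from the reference point (x=4.30, y=5.48):
G: 7.2 mi
F: 18.4 mi
C: 22.7 mi
E: 24.5 mi
A: 25.4 mi
B: 36.2 mi
D: 43.2 mi
The sixth-nearest is B at 36.2 mi.

B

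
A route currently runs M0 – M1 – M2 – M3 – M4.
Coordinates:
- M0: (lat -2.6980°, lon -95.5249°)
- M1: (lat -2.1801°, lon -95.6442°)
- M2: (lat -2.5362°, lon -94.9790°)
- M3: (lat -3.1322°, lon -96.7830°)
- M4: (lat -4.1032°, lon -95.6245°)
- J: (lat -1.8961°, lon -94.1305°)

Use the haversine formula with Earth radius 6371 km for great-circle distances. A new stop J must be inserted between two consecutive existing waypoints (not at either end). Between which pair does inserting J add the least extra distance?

Added distance for inserting J between each consecutive pair:
M0–M1: 290.8 km
M1–M2: 205.4 km
M2–M3: 232.2 km
M3–M4: 453.5 km
Smallest added distance is 205.4 km, inserting between M1 and M2.

between M1 and M2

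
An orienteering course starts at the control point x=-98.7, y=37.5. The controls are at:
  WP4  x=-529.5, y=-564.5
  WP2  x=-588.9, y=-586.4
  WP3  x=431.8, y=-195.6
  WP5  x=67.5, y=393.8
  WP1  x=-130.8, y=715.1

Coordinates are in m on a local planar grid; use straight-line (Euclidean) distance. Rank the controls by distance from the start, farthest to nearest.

WP2, WP4, WP1, WP3, WP5

Computing each straight-line distance from x=-98.7, y=37.5:
WP2 x=-588.9, y=-586.4: 793.4 m
WP4 x=-529.5, y=-564.5: 740.3 m
WP1 x=-130.8, y=715.1: 678.4 m
WP3 x=431.8, y=-195.6: 579.5 m
WP5 x=67.5, y=393.8: 393.2 m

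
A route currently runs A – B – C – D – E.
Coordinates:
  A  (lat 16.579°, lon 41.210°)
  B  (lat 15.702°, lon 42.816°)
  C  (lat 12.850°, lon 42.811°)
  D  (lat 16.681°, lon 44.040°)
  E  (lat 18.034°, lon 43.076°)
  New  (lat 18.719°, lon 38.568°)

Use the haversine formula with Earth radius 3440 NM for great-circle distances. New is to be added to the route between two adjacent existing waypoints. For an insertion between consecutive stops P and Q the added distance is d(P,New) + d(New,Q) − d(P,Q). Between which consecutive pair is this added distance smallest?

Added distance for inserting New between each consecutive pair:
A–B: 395.4 NM
B–C: 561.5 NM
C–D: 524.4 NM
D–E: 497.9 NM
Smallest added distance is 395.4 NM, inserting between A and B.

between A and B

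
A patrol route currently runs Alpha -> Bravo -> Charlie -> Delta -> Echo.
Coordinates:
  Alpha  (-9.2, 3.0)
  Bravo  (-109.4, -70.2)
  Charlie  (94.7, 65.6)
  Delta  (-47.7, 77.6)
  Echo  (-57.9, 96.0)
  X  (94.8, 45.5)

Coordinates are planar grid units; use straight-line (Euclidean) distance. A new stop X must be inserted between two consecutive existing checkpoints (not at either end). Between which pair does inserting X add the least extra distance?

Added distance for inserting X between each consecutive pair:
Alpha–Bravo: 223.0
Bravo–Charlie: 9.7
Charlie–Delta: 23.3
Delta–Echo: 285.9
Smallest added distance is 9.7, inserting between Bravo and Charlie.

between Bravo and Charlie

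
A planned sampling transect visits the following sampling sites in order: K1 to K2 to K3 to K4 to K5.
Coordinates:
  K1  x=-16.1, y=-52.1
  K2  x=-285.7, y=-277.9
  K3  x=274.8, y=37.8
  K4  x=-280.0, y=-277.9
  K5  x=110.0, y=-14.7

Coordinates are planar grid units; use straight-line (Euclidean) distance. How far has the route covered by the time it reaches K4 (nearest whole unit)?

1633

Leg distances:
K1→K2: 351.7  (cumulative 351.7)
K2→K3: 643.3  (cumulative 995.0)
K3→K4: 638.3  (cumulative 1633.3)
Cumulative distance at K4 ≈ 1633.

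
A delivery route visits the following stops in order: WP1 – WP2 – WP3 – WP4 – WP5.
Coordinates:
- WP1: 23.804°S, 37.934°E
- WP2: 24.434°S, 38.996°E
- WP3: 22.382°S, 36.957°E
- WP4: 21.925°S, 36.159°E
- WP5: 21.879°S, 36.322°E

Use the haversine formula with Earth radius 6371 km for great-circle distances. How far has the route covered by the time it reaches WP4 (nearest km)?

534 km

Leg distances:
WP1→WP2: 128.5 km  (cumulative 128.5 km)
WP2→WP3: 308.8 km  (cumulative 437.3 km)
WP3→WP4: 96.6 km  (cumulative 534.0 km)
Cumulative distance at WP4 ≈ 534 km.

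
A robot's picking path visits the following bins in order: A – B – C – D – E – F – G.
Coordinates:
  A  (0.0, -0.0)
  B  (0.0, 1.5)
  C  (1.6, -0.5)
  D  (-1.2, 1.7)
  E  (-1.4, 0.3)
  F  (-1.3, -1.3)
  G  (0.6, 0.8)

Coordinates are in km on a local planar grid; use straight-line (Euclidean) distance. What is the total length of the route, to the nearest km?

Leg distances:
A→B: 1.5 km  (cumulative 1.5 km)
B→C: 2.6 km  (cumulative 4.1 km)
C→D: 3.6 km  (cumulative 7.6 km)
D→E: 1.4 km  (cumulative 9.0 km)
E→F: 1.6 km  (cumulative 10.6 km)
F→G: 2.8 km  (cumulative 13.5 km)
Total route length ≈ 13 km.

13 km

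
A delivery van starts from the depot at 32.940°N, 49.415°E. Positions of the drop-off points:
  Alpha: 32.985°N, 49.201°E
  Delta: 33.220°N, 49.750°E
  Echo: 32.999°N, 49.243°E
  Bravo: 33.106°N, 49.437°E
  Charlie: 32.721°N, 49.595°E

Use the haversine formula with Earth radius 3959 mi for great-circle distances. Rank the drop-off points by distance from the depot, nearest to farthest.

Distance from the depot at 32.940°N, 49.415°E to each:
Echo 32.999°N, 49.243°E: 10.8 mi
Bravo 33.106°N, 49.437°E: 11.5 mi
Alpha 32.985°N, 49.201°E: 12.8 mi
Charlie 32.721°N, 49.595°E: 18.4 mi
Delta 33.220°N, 49.750°E: 27.4 mi

Echo, Bravo, Alpha, Charlie, Delta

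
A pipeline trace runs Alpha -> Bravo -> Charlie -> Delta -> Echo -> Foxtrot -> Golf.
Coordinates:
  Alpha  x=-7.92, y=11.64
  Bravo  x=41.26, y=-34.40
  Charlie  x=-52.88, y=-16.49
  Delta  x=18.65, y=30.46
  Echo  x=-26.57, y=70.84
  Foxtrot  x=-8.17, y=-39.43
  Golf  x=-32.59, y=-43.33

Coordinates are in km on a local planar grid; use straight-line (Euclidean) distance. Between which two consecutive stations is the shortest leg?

Leg distances:
Alpha→Bravo: 67.4 km
Bravo→Charlie: 95.8 km
Charlie→Delta: 85.6 km
Delta→Echo: 60.6 km
Echo→Foxtrot: 111.8 km
Foxtrot→Golf: 24.7 km
The shortest leg is Foxtrot–Golf at 24.7 km.

Foxtrot–Golf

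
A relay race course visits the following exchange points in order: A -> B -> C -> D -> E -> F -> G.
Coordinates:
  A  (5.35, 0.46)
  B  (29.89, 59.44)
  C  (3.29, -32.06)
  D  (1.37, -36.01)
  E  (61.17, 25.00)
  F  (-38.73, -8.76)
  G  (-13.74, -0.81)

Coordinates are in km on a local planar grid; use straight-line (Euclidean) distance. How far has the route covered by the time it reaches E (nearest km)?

Leg distances:
A→B: 63.9 km  (cumulative 63.9 km)
B→C: 95.3 km  (cumulative 159.2 km)
C→D: 4.4 km  (cumulative 163.6 km)
D→E: 85.4 km  (cumulative 249.0 km)
Cumulative distance at E ≈ 249 km.

249 km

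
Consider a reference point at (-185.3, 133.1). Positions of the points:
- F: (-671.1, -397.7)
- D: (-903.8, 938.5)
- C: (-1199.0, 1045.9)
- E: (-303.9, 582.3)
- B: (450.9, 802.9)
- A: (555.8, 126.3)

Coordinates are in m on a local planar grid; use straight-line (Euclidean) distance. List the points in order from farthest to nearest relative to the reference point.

C, D, B, A, F, E

Computing each straight-line distance from (-185.3, 133.1):
C (-1199.0, 1045.9): 1364.1 m
D (-903.8, 938.5): 1079.3 m
B (450.9, 802.9): 923.8 m
A (555.8, 126.3): 741.1 m
F (-671.1, -397.7): 719.5 m
E (-303.9, 582.3): 464.6 m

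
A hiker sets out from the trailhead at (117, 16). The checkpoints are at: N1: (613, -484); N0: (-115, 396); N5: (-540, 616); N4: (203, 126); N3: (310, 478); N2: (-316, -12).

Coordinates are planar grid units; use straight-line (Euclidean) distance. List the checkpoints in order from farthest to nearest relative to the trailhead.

N5, N1, N3, N0, N2, N4

Distances from the trailhead:
N5 (-540, 616): 889.7
N1 (613, -484): 704.3
N3 (310, 478): 500.7
N0 (-115, 396): 445.2
N2 (-316, -12): 433.9
N4 (203, 126): 139.6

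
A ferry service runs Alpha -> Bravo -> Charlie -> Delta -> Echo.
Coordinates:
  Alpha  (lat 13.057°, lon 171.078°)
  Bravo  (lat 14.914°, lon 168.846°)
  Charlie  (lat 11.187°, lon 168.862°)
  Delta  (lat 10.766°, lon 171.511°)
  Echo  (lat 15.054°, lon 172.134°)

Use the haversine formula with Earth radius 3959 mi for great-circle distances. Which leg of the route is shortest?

Charlie–Delta

Leg distances:
Alpha→Bravo: 197.1 mi
Bravo→Charlie: 257.5 mi
Charlie→Delta: 182.0 mi
Delta→Echo: 299.2 mi
The shortest leg is Charlie–Delta at 182.0 mi.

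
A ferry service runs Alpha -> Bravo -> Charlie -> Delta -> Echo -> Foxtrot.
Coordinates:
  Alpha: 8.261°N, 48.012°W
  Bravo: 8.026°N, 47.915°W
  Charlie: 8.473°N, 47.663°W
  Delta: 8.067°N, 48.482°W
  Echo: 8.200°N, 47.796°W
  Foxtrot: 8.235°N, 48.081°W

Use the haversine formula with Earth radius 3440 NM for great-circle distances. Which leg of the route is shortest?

Leg distances:
Alpha→Bravo: 15.2 NM
Bravo→Charlie: 30.7 NM
Charlie→Delta: 54.4 NM
Delta→Echo: 41.5 NM
Echo→Foxtrot: 17.1 NM
The shortest leg is Alpha–Bravo at 15.2 NM.

Alpha–Bravo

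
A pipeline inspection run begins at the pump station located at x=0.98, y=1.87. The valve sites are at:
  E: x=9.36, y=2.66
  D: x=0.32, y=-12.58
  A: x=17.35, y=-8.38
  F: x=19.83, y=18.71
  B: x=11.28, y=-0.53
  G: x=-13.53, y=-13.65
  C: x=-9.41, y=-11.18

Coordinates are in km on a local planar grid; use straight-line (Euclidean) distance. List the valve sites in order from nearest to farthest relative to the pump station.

Distances from the pump station:
E x=9.36, y=2.66: 8.4 km
B x=11.28, y=-0.53: 10.6 km
D x=0.32, y=-12.58: 14.5 km
C x=-9.41, y=-11.18: 16.7 km
A x=17.35, y=-8.38: 19.3 km
G x=-13.53, y=-13.65: 21.2 km
F x=19.83, y=18.71: 25.3 km

E, B, D, C, A, G, F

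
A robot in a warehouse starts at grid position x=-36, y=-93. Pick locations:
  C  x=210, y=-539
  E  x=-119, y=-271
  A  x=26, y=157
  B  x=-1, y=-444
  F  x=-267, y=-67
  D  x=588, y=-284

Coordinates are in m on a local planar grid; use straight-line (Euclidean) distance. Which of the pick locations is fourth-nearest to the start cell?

B

Distance to each, sorted:
E: 196.4 m
F: 232.5 m
A: 257.6 m
B: 352.7 m
C: 509.3 m
D: 652.6 m
The fourth-nearest is B at 352.7 m.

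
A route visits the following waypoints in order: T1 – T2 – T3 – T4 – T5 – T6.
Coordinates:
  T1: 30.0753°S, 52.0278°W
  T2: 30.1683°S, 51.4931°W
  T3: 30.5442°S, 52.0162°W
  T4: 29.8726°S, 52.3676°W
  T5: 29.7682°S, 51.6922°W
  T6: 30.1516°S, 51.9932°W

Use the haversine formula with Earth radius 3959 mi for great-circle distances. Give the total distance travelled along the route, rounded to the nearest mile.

197 mi

Leg distances:
T1→T2: 32.6 mi  (cumulative 32.6 mi)
T2→T3: 40.6 mi  (cumulative 73.2 mi)
T3→T4: 50.9 mi  (cumulative 124.1 mi)
T4→T5: 41.1 mi  (cumulative 165.2 mi)
T5→T6: 32.0 mi  (cumulative 197.3 mi)
Total route length ≈ 197 mi.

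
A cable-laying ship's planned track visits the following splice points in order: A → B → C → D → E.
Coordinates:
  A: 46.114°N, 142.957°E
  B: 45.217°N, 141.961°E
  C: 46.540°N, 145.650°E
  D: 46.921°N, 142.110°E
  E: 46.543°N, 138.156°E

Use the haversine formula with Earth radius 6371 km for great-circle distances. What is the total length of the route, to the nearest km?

Leg distances:
A→B: 126.2 km  (cumulative 126.2 km)
B→C: 321.2 km  (cumulative 447.4 km)
C→D: 273.1 km  (cumulative 720.5 km)
D→E: 304.2 km  (cumulative 1024.8 km)
Total route length ≈ 1025 km.

1025 km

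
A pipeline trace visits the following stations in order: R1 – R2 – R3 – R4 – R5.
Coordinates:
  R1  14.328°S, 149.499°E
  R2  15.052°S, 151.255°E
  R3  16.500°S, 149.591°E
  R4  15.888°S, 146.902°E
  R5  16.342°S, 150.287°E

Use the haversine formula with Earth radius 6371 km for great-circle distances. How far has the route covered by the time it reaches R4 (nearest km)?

Leg distances:
R1→R2: 205.3 km  (cumulative 205.3 km)
R2→R3: 240.1 km  (cumulative 445.4 km)
R3→R4: 295.1 km  (cumulative 740.5 km)
Cumulative distance at R4 ≈ 740 km.

740 km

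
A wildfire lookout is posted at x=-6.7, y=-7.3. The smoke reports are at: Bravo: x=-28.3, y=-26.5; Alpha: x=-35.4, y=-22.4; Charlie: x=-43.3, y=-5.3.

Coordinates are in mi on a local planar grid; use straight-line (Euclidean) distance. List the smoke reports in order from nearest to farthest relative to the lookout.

Distance from the lookout at x=-6.7, y=-7.3 to each:
Bravo x=-28.3, y=-26.5: 28.9 mi
Alpha x=-35.4, y=-22.4: 32.4 mi
Charlie x=-43.3, y=-5.3: 36.7 mi

Bravo, Alpha, Charlie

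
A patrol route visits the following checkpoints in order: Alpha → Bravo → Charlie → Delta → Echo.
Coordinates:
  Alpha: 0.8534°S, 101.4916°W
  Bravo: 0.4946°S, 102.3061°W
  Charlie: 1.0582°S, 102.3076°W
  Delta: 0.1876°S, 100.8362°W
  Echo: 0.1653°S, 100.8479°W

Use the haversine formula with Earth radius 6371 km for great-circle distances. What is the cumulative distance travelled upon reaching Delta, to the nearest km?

Leg distances:
Alpha→Bravo: 99.0 km  (cumulative 99.0 km)
Bravo→Charlie: 62.7 km  (cumulative 161.6 km)
Charlie→Delta: 190.1 km  (cumulative 351.7 km)
Cumulative distance at Delta ≈ 352 km.

352 km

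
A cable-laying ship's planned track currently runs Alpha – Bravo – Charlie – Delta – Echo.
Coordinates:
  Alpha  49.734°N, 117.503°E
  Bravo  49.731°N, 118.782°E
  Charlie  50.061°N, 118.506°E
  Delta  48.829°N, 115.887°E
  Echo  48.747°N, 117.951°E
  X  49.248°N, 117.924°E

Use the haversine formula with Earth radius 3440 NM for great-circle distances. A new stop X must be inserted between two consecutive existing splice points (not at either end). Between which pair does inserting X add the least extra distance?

between Charlie and Delta

Added distance for inserting X between each consecutive pair:
Alpha–Bravo: 28.1 NM
Bravo–Charlie: 75.6 NM
Charlie–Delta: 11.6 NM
Delta–Echo: 32.3 NM
Smallest added distance is 11.6 NM, inserting between Charlie and Delta.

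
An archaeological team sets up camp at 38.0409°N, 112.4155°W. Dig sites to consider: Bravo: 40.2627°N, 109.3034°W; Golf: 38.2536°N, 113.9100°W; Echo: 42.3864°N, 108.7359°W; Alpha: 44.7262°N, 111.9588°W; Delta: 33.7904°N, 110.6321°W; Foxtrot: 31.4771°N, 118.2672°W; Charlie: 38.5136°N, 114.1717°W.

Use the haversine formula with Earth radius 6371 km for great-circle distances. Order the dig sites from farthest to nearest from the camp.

Distance from the camp at 38.0409°N, 112.4155°W to each:
Foxtrot 31.4771°N, 118.2672°W: 904.2 km
Alpha 44.7262°N, 111.9588°W: 744.3 km
Echo 42.3864°N, 108.7359°W: 575.3 km
Delta 33.7904°N, 110.6321°W: 499.1 km
Bravo 40.2627°N, 109.3034°W: 364.7 km
Charlie 38.5136°N, 114.1717°W: 162.1 km
Golf 38.2536°N, 113.9100°W: 132.8 km

Foxtrot, Alpha, Echo, Delta, Bravo, Charlie, Golf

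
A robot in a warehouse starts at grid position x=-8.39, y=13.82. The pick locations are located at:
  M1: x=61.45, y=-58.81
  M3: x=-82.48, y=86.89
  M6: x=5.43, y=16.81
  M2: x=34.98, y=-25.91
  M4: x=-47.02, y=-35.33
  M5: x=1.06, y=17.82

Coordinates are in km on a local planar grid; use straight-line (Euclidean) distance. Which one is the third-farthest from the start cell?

Distance to each, sorted:
M3: 104.1 km
M1: 100.8 km
M4: 62.5 km
M2: 58.8 km
M6: 14.1 km
M5: 10.3 km
The third-farthest is M4 at 62.5 km.

M4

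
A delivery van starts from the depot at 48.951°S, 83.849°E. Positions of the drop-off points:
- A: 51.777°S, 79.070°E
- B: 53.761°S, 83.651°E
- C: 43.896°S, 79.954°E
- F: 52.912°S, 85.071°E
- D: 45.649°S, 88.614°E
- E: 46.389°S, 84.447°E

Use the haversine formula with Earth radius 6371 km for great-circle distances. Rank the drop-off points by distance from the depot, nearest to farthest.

E, F, A, D, B, C

Computing each great-circle distance from 48.951°S, 83.849°E:
E 46.389°S, 84.447°E: 288.4 km
F 52.912°S, 85.071°E: 448.7 km
A 51.777°S, 79.070°E: 462.1 km
D 45.649°S, 88.614°E: 513.5 km
B 53.761°S, 83.651°E: 535.0 km
C 43.896°S, 79.954°E: 636.2 km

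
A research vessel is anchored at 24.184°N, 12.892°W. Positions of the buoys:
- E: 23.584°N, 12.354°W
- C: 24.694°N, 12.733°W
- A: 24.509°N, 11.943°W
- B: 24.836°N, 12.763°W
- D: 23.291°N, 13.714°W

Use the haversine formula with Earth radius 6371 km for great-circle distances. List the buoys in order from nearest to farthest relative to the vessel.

Distance from the vessel at 24.184°N, 12.892°W to each:
C 24.694°N, 12.733°W: 58.9 km
B 24.836°N, 12.763°W: 73.7 km
E 23.584°N, 12.354°W: 86.3 km
A 24.509°N, 11.943°W: 102.7 km
D 23.291°N, 13.714°W: 129.8 km

C, B, E, A, D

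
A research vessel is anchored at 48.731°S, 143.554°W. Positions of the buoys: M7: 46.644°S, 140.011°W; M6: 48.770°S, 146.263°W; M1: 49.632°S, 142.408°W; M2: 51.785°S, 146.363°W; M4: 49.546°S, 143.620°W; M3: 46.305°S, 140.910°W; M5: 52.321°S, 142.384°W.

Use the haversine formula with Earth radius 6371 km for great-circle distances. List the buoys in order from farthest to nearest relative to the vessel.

Computing each great-circle distance from 48.731°S, 143.554°W:
M5 52.321°S, 142.384°W: 407.7 km
M2 51.785°S, 146.363°W: 393.9 km
M7 46.644°S, 140.011°W: 352.3 km
M3 46.305°S, 140.910°W: 334.9 km
M6 48.770°S, 146.263°W: 198.6 km
M1 49.632°S, 142.408°W: 130.3 km
M4 49.546°S, 143.620°W: 90.8 km

M5, M2, M7, M3, M6, M1, M4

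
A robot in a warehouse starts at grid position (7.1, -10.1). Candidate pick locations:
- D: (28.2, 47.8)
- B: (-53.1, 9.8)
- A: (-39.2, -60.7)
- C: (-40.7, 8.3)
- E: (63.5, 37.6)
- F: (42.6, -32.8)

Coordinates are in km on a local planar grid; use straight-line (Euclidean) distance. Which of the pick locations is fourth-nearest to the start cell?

B

Distances from the start cell ((7.1, -10.1)):
F: 42.1 km
C: 51.2 km
D: 61.6 km
B: 63.4 km
A: 68.6 km
E: 73.9 km
The fourth-nearest is B at 63.4 km.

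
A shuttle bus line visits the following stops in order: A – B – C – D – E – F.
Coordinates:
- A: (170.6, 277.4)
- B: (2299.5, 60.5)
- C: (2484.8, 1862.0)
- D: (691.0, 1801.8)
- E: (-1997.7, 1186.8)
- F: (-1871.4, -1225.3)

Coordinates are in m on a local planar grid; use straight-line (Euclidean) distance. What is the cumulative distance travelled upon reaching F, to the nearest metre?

Leg distances:
A→B: 2139.9 m  (cumulative 2139.9 m)
B→C: 1811.0 m  (cumulative 3950.9 m)
C→D: 1794.8 m  (cumulative 5745.7 m)
D→E: 2758.1 m  (cumulative 8503.9 m)
E→F: 2415.4 m  (cumulative 10919.3 m)
Cumulative distance at F ≈ 10919 m.

10919 m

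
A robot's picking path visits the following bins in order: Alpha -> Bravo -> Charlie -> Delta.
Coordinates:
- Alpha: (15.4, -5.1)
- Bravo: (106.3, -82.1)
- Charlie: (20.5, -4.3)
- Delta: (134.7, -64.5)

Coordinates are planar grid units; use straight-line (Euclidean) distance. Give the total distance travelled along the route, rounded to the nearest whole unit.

364

Leg distances:
Alpha→Bravo: 119.1  (cumulative 119.1)
Bravo→Charlie: 115.8  (cumulative 235.0)
Charlie→Delta: 129.1  (cumulative 364.0)
Total route length ≈ 364.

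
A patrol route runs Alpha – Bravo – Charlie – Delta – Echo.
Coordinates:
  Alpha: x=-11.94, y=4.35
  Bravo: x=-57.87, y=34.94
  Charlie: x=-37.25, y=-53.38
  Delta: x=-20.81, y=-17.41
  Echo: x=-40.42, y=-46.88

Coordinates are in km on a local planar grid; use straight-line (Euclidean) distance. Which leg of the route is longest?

Bravo–Charlie

Leg distances:
Alpha→Bravo: 55.2 km
Bravo→Charlie: 90.7 km
Charlie→Delta: 39.5 km
Delta→Echo: 35.4 km
The longest leg is Bravo–Charlie at 90.7 km.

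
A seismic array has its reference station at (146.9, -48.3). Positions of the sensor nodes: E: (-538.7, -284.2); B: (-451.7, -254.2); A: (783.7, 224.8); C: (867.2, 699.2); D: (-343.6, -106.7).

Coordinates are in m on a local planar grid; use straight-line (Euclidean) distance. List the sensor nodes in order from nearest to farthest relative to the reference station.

D, B, A, E, C

Distances from the reference station:
D (-343.6, -106.7): 494.0 m
B (-451.7, -254.2): 633.0 m
A (783.7, 224.8): 692.9 m
E (-538.7, -284.2): 725.0 m
C (867.2, 699.2): 1038.1 m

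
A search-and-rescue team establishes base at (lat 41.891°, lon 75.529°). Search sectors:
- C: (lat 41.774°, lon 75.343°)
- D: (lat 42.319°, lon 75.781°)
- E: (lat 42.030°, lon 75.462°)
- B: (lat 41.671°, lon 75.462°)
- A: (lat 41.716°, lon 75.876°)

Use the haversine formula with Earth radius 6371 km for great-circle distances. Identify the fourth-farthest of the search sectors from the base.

C

Distances from the base ((lat 41.891°, lon 75.529°)):
D: 51.9 km
A: 34.7 km
B: 25.1 km
C: 20.2 km
E: 16.4 km
The fourth-farthest is C at 20.2 km.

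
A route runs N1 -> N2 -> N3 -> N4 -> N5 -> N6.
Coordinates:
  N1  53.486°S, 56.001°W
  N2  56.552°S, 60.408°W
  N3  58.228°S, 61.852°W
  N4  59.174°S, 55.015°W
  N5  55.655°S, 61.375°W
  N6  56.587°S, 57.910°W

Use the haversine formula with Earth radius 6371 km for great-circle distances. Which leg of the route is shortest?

Leg distances:
N1→N2: 441.6 km
N2→N3: 205.5 km
N3→N4: 408.5 km
N4→N5: 545.6 km
N5→N6: 238.4 km
The shortest leg is N2–N3 at 205.5 km.

N2–N3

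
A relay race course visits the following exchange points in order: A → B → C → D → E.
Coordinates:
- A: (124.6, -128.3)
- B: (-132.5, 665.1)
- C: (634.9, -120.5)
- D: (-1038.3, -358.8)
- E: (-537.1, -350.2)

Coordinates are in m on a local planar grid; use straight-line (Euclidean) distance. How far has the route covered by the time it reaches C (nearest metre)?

1932 m

Leg distances:
A→B: 834.0 m  (cumulative 834.0 m)
B→C: 1098.2 m  (cumulative 1932.2 m)
Cumulative distance at C ≈ 1932 m.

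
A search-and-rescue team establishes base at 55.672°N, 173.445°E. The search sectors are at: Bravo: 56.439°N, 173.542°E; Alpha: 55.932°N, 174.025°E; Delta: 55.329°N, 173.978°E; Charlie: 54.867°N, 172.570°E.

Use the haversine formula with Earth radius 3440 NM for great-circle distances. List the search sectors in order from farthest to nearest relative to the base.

Distance from the base at 55.672°N, 173.445°E to each:
Charlie 54.867°N, 172.570°E: 56.8 NM
Bravo 56.439°N, 173.542°E: 46.2 NM
Delta 55.329°N, 173.978°E: 27.4 NM
Alpha 55.932°N, 174.025°E: 25.0 NM

Charlie, Bravo, Delta, Alpha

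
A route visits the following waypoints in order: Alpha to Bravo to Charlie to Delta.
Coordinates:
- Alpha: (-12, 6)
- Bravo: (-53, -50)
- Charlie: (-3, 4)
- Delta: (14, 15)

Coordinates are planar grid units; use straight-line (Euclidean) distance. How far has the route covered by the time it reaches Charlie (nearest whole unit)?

Leg distances:
Alpha→Bravo: 69.4  (cumulative 69.4)
Bravo→Charlie: 73.6  (cumulative 143.0)
Cumulative distance at Charlie ≈ 143.

143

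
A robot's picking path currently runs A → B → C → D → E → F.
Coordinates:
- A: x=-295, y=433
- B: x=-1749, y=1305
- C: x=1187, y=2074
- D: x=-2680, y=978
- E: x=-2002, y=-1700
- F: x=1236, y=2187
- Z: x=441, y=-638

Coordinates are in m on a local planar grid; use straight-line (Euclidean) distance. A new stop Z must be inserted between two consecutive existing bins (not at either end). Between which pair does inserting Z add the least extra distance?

between E and F

Added distance for inserting Z between each consecutive pair:
A–B: 2531.8 m
B–C: 2705.4 m
C–D: 2308.0 m
D–E: 3415.9 m
E–F: 539.6 m
Smallest added distance is 539.6 m, inserting between E and F.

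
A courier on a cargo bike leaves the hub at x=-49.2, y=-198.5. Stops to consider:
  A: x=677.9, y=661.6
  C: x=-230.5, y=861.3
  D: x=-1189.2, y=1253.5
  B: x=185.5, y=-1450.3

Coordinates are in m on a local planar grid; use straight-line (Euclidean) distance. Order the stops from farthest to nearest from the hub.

Distance from the hub at x=-49.2, y=-198.5 to each:
D x=-1189.2, y=1253.5: 1846.1 m
B x=185.5, y=-1450.3: 1273.6 m
A x=677.9, y=661.6: 1126.3 m
C x=-230.5, y=861.3: 1075.2 m

D, B, A, C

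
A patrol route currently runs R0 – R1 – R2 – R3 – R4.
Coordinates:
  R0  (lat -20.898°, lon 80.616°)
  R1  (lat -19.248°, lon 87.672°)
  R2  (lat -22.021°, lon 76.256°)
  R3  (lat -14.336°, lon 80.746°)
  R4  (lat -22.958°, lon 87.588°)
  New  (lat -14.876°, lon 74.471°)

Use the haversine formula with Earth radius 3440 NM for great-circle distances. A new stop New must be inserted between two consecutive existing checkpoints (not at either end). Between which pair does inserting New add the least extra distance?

Added distance for inserting New between each consecutive pair:
R0–R1: 895.3 NM
R1–R2: 579.9 NM
R2–R3: 279.2 NM
R3–R4: 606.9 NM
Smallest added distance is 279.2 NM, inserting between R2 and R3.

between R2 and R3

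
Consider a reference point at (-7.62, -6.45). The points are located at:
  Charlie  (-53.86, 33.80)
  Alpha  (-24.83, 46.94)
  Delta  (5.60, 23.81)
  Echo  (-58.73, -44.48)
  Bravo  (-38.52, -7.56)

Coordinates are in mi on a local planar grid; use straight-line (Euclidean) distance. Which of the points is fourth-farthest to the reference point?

Distance to each, sorted:
Echo: 63.7 mi
Charlie: 61.3 mi
Alpha: 56.1 mi
Delta: 33.0 mi
Bravo: 30.9 mi
The fourth-farthest is Delta at 33.0 mi.

Delta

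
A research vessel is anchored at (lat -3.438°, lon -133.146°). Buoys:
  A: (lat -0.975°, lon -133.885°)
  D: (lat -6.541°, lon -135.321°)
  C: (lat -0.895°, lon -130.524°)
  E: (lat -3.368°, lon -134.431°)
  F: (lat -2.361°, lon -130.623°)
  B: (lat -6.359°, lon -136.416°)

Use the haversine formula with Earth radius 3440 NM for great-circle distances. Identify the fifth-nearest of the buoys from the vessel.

Distances from the vessel ((lat -3.438°, lon -133.146°)):
E: 77.1 NM
A: 154.4 NM
F: 164.5 NM
C: 219.2 NM
D: 227.2 NM
B: 262.7 NM
The fifth-nearest is D at 227.2 NM.

D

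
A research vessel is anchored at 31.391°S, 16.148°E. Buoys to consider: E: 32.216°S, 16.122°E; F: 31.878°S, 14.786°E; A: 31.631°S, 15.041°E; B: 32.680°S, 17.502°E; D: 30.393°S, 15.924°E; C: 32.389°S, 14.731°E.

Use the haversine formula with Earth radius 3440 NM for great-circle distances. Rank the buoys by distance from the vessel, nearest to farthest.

Computing each great-circle distance from 31.391°S, 16.148°E:
E 32.216°S, 16.122°E: 49.6 NM
A 31.631°S, 15.041°E: 58.5 NM
D 30.393°S, 15.924°E: 61.0 NM
F 31.878°S, 14.786°E: 75.5 NM
C 32.389°S, 14.731°E: 93.8 NM
B 32.680°S, 17.502°E: 103.6 NM

E, A, D, F, C, B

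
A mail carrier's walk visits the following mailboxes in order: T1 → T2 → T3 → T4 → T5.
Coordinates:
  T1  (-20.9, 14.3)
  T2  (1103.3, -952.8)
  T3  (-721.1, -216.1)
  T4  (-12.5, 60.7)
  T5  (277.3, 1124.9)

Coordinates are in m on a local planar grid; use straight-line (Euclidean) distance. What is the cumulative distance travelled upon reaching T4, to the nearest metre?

Leg distances:
T1→T2: 1482.9 m  (cumulative 1482.9 m)
T2→T3: 1967.5 m  (cumulative 3450.5 m)
T3→T4: 760.7 m  (cumulative 4211.2 m)
Cumulative distance at T4 ≈ 4211 m.

4211 m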